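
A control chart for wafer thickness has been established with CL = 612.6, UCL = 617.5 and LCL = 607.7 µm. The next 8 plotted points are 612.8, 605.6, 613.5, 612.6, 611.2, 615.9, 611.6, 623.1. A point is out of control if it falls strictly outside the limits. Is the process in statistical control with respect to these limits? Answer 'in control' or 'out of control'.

out of control

Compare each point to [607.7, 617.5]: sample 2 = 605.6 < LCL; sample 8 = 623.1 > UCL.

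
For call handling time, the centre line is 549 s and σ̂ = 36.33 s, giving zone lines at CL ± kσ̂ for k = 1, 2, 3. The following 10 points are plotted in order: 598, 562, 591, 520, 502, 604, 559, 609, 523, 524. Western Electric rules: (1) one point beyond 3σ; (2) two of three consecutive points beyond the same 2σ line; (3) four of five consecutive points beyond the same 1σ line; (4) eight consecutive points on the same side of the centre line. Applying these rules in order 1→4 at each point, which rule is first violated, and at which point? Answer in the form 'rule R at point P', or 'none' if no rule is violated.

none

Zone of each point (C = within 1σ̂, B = 1σ̂–2σ̂, A = 2σ̂–3σ̂, * = beyond 3σ̂; sign = side of CL): 1:+B, 2:+C, 3:+B, 4:-C, 5:-B, 6:+B, 7:+C, 8:+B, 9:-C, 10:-C
No rule fires across all 10 points.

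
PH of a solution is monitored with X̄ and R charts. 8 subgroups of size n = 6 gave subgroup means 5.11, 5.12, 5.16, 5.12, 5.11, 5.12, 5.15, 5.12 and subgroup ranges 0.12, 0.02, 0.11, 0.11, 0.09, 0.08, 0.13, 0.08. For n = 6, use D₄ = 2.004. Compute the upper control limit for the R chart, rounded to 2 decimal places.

0.19

R̄ = (0.12 + 0.02 + 0.11 + 0.11 + 0.09 + 0.08 + 0.13 + 0.08) / 8 = 0.7400 / 8 = 0.0925
UCL_R = D₄·R̄ = 2.004 × 0.0925 = 0.1854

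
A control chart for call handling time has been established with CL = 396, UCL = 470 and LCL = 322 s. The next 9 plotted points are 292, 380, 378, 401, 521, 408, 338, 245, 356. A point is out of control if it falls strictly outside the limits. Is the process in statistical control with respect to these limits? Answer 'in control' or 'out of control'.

out of control

Compare each point to [322, 470]: sample 1 = 292 < LCL; sample 5 = 521 > UCL; sample 8 = 245 < LCL.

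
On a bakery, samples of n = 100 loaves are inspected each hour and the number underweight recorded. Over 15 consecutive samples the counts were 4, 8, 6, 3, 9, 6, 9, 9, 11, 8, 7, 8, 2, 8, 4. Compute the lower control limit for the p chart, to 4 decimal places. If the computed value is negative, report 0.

0.0000

p̄ = Σdᵢ / (k·n) = 102 / (15 × 100) = 0.06800
LCL = p̄ − 3·√(p̄(1−p̄)/n) = 0.06800 − 3 × 0.02517 = -0.00752 → 0 (negative, so LCL = 0)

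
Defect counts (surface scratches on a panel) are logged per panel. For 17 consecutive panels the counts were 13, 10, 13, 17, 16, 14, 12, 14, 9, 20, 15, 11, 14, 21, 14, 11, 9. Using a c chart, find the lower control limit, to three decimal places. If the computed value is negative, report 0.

c̄ = (13 + 10 + 13 + 17 + 16 + 14 + 12 + 14 + 9 + 20 + 15 + 11 + 14 + 21 + 14 + 11 + 9) / 17 = 233 / 17 = 13.7059
LCL = c̄ − 3√c̄ = 13.7059 − 3 × 3.7021 = 2.5994

2.599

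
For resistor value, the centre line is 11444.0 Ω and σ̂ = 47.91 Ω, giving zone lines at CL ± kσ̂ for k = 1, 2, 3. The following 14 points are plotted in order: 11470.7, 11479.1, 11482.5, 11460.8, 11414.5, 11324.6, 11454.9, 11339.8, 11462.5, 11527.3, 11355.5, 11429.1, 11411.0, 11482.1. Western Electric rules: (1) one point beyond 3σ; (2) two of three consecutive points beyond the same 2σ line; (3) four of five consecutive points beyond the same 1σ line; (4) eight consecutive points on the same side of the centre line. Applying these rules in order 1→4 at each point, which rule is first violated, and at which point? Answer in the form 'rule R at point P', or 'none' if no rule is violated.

Zone of each point (C = within 1σ̂, B = 1σ̂–2σ̂, A = 2σ̂–3σ̂, * = beyond 3σ̂; sign = side of CL): 1:+C, 2:+C, 3:+C, 4:+C, 5:-C, 6:-A, 7:+C, 8:-A, 9:+C, 10:+B, 11:-B, 12:-C, 13:-C, 14:+C
Rule 2 (two of three consecutive points beyond the same 2σ limit) is satisfied at point 8.

rule 2 at point 8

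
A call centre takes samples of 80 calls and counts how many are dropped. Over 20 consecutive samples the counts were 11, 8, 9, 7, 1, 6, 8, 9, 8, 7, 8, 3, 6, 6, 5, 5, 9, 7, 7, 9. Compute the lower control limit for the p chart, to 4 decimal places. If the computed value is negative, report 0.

p̄ = Σdᵢ / (k·n) = 139 / (20 × 80) = 0.08687
LCL = p̄ − 3·√(p̄(1−p̄)/n) = 0.08687 − 3 × 0.03149 = -0.00759 → 0 (negative, so LCL = 0)

0.0000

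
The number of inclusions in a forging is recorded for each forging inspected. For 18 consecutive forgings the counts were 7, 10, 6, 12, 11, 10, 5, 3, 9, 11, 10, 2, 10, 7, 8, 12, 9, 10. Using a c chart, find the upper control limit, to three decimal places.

17.162

c̄ = (7 + 10 + 6 + 12 + 11 + 10 + 5 + 3 + 9 + 11 + 10 + 2 + 10 + 7 + 8 + 12 + 9 + 10) / 18 = 152 / 18 = 8.4444
UCL = c̄ + 3√c̄ = 8.4444 + 3 × √8.4444 = 8.4444 + 3 × 2.9059 = 17.1622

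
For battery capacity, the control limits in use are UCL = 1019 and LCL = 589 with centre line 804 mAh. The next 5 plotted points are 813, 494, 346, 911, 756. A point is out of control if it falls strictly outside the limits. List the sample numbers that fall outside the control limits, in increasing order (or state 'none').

Compare each point to [589, 1019]: sample 2 = 494 < LCL; sample 3 = 346 < LCL.

2, 3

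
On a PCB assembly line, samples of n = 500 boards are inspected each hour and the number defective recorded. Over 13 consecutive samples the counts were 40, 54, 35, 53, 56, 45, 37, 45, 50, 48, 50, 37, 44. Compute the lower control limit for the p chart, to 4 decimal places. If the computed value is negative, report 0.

0.0527

p̄ = Σdᵢ / (k·n) = 594 / (13 × 500) = 0.09138
LCL = p̄ − 3·√(p̄(1−p̄)/n) = 0.09138 − 3 × 0.01289 = 0.05272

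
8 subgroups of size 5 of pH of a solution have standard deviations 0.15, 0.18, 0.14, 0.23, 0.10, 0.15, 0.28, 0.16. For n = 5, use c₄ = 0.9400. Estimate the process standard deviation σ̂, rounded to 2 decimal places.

s̄ = (0.15 + 0.18 + 0.14 + 0.23 + 0.10 + 0.15 + 0.28 + 0.16) / 8 = 0.1738
σ̂ = s̄ / c₄ = 0.1738 / 0.9400 = 0.1848

0.18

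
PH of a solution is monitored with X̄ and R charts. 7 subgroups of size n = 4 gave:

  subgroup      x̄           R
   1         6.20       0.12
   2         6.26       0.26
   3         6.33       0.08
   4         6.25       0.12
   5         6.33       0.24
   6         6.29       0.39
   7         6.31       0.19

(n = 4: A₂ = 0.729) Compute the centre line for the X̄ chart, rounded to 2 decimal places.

X̄̄ = (6.20 + 6.26 + 6.33 + 6.25 + 6.33 + 6.29 + 6.31) / 7 = 43.9700 / 7 = 6.2814
CL = X̄̄ = 6.2814

6.28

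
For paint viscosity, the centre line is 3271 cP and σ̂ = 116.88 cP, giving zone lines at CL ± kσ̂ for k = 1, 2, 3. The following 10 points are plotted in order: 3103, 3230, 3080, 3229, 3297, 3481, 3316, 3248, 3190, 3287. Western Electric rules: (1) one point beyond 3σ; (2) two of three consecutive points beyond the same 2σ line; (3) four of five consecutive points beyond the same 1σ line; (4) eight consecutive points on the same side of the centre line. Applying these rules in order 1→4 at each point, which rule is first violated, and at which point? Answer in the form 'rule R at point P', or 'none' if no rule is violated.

Zone of each point (C = within 1σ̂, B = 1σ̂–2σ̂, A = 2σ̂–3σ̂, * = beyond 3σ̂; sign = side of CL): 1:-B, 2:-C, 3:-B, 4:-C, 5:+C, 6:+B, 7:+C, 8:-C, 9:-C, 10:+C
No rule fires across all 10 points.

none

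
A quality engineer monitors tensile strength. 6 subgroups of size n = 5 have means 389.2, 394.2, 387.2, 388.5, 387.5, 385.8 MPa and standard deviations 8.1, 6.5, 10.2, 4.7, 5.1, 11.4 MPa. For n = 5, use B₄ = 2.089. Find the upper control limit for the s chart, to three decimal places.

16.016

s̄ = (8.1 + 6.5 + 10.2 + 4.7 + 5.1 + 11.4) / 6 = 7.6667
UCL_s = B₄·s̄ = 2.089 × 7.6667 = 16.0157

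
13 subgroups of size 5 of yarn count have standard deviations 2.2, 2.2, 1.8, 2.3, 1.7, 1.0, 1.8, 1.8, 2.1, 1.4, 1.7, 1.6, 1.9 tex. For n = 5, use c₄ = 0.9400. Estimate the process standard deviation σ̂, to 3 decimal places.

s̄ = (2.2 + 2.2 + 1.8 + 2.3 + 1.7 + 1.0 + 1.8 + 1.8 + 2.1 + 1.4 + 1.7 + 1.6 + 1.9) / 13 = 1.8077
σ̂ = s̄ / c₄ = 1.8077 / 0.9400 = 1.9231

1.923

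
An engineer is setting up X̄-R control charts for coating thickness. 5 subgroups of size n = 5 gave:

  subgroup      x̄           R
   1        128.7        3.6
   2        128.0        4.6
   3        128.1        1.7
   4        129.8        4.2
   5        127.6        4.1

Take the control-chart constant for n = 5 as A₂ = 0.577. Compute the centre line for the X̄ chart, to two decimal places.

128.44

X̄̄ = (128.7 + 128.0 + 128.1 + 129.8 + 127.6) / 5 = 642.2000 / 5 = 128.4400
CL = X̄̄ = 128.4400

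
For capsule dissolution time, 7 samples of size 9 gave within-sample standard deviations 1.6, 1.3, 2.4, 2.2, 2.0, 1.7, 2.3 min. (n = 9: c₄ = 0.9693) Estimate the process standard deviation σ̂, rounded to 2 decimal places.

s̄ = (1.6 + 1.3 + 2.4 + 2.2 + 2.0 + 1.7 + 2.3) / 7 = 1.9286
σ̂ = s̄ / c₄ = 1.9286 / 0.9693 = 1.9897

1.99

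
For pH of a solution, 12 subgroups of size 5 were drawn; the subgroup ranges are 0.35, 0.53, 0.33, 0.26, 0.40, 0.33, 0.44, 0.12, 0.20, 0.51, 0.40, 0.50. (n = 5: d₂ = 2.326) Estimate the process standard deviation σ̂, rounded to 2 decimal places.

0.16

R̄ = (0.35 + 0.53 + 0.33 + 0.26 + 0.40 + 0.33 + 0.44 + 0.12 + 0.20 + 0.51 + 0.40 + 0.50) / 12 = 0.3642
σ̂ = R̄ / d₂ = 0.3642 / 2.326 = 0.1566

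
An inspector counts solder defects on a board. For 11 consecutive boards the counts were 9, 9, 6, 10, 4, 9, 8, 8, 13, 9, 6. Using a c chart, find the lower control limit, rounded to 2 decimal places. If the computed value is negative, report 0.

c̄ = (9 + 9 + 6 + 10 + 4 + 9 + 8 + 8 + 13 + 9 + 6) / 11 = 91 / 11 = 8.2727
LCL = c̄ − 3√c̄ = 8.2727 − 3 × 2.8762 = -0.3560 → 0 (cannot be negative)

0.00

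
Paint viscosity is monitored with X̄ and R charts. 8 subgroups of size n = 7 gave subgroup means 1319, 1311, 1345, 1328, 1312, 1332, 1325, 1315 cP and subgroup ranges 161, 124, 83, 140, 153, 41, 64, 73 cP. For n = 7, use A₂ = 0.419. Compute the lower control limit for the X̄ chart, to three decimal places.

1279.432

X̄̄ = (1319 + 1311 + 1345 + 1328 + 1312 + 1332 + 1325 + 1315) / 8 = 10587.0000 / 8 = 1323.3750
R̄ = (161 + 124 + 83 + 140 + 153 + 41 + 64 + 73) / 8 = 839.0000 / 8 = 104.8750
LCL = X̄̄ − A₂·R̄ = 1323.3750 − 0.419 × 104.8750 = 1279.4324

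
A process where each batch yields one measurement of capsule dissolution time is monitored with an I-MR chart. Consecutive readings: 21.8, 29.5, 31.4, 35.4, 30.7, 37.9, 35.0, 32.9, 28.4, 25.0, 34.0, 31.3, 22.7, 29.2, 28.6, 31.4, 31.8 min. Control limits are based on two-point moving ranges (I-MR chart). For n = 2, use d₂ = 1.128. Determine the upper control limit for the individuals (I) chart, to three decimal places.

41.881

X̄ = (21.8 + 29.5 + 31.4 + 35.4 + 30.7 + 37.9 + 35.0 + 32.9 + 28.4 + 25.0 + 34.0 + 31.3 + 22.7 + 29.2 + 28.6 + 31.4 + 31.8) / 17 = 30.4118
Moving ranges: 7.7, 1.9, 4.0, 4.7, 7.2, 2.9, 2.1, 4.5, 3.4, 9.0, 2.7, 8.6, 6.5, 0.6, 2.8, 0.4; M̄R̄ = 69.0000 / 16 = 4.3125
UCL = X̄ + 3·M̄R̄/d₂ = 30.4118 + 3 × 4.3125 / 1.128 = 41.8812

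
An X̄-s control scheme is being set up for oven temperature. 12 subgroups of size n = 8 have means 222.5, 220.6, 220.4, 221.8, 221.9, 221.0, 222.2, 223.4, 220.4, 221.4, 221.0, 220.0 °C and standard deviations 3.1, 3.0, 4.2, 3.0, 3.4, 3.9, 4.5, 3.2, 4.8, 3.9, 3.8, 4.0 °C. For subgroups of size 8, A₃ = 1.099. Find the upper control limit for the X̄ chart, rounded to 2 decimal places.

X̄̄ = (222.5 + 220.6 + 220.4 + 221.8 + 221.9 + 221.0 + 222.2 + 223.4 + 220.4 + 221.4 + 221.0 + 220.0) / 12 = 221.3833
s̄ = (3.1 + 3.0 + 4.2 + 3.0 + 3.4 + 3.9 + 4.5 + 3.2 + 4.8 + 3.9 + 3.8 + 4.0) / 12 = 3.7333
UCL = X̄̄ + A₃·s̄ = 221.3833 + 1.099 × 3.7333 = 225.4863

225.49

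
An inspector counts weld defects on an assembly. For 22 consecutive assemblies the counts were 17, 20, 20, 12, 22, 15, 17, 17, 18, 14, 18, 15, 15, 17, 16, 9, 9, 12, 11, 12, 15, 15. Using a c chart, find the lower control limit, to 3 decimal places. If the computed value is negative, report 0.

c̄ = (17 + 20 + 20 + 12 + 22 + 15 + 17 + 17 + 18 + 14 + 18 + 15 + 15 + 17 + 16 + 9 + 9 + 12 + 11 + 12 + 15 + 15) / 22 = 336 / 22 = 15.2727
LCL = c̄ − 3√c̄ = 15.2727 − 3 × 3.9080 = 3.5486

3.549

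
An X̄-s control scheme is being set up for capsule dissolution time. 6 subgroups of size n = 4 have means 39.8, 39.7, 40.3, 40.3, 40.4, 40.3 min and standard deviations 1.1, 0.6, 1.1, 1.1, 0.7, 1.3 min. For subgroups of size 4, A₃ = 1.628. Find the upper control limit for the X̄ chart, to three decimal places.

41.734

X̄̄ = (39.8 + 39.7 + 40.3 + 40.3 + 40.4 + 40.3) / 6 = 40.1333
s̄ = (1.1 + 0.6 + 1.1 + 1.1 + 0.7 + 1.3) / 6 = 0.9833
UCL = X̄̄ + A₃·s̄ = 40.1333 + 1.628 × 0.9833 = 41.7342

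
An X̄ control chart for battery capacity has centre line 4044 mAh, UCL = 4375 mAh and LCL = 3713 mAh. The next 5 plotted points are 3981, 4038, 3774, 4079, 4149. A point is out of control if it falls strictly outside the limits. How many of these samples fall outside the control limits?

0

All 5 points lie within [3713, 4375].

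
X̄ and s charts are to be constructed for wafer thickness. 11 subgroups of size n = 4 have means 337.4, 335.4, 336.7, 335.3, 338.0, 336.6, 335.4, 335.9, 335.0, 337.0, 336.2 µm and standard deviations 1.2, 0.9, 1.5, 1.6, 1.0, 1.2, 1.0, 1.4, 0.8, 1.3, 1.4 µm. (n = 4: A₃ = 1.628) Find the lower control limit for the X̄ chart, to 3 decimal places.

X̄̄ = (337.4 + 335.4 + 336.7 + 335.3 + 338.0 + 336.6 + 335.4 + 335.9 + 335.0 + 337.0 + 336.2) / 11 = 336.2636
s̄ = (1.2 + 0.9 + 1.5 + 1.6 + 1.0 + 1.2 + 1.0 + 1.4 + 0.8 + 1.3 + 1.4) / 11 = 1.2091
LCL = X̄̄ − A₃·s̄ = 336.2636 − 1.628 × 1.2091 = 334.2952

334.295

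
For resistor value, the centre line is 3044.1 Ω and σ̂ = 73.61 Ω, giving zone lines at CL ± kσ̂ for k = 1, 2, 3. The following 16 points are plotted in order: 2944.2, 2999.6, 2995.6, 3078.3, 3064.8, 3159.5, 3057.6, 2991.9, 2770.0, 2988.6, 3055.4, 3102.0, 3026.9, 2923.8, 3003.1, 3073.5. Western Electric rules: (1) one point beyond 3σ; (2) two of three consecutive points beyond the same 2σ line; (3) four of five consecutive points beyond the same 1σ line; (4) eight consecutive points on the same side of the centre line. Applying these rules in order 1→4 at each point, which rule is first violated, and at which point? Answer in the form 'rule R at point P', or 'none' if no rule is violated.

rule 1 at point 9

Zone of each point (C = within 1σ̂, B = 1σ̂–2σ̂, A = 2σ̂–3σ̂, * = beyond 3σ̂; sign = side of CL): 1:-B, 2:-C, 3:-C, 4:+C, 5:+C, 6:+B, 7:+C, 8:-C, 9:-*, 10:-C, 11:+C, 12:+C, 13:-C, 14:-B, 15:-C, 16:+C
Rule 1 (one point beyond the 3σ limits) is satisfied at point 9.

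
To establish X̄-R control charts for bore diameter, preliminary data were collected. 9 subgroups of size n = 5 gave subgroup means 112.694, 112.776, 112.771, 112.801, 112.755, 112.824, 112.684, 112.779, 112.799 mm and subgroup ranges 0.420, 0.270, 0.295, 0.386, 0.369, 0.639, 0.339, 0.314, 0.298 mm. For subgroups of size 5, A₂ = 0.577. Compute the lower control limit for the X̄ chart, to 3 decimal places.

X̄̄ = (112.694 + 112.776 + 112.771 + 112.801 + 112.755 + 112.824 + 112.684 + 112.779 + 112.799) / 9 = 1014.8830 / 9 = 112.7648
R̄ = (0.420 + 0.270 + 0.295 + 0.386 + 0.369 + 0.639 + 0.339 + 0.314 + 0.298) / 9 = 3.3300 / 9 = 0.3700
LCL = X̄̄ − A₂·R̄ = 112.7648 − 0.577 × 0.3700 = 112.5513

112.551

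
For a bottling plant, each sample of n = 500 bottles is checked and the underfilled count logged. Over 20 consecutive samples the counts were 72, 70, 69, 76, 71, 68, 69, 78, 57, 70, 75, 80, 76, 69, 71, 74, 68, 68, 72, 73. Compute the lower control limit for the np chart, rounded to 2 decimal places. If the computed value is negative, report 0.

47.84

p̄ = Σdᵢ / (k·n) = 1426 / (20 × 500) = 0.14260
LCL = np̄ − 3·√(np̄(1−p̄)) = 71.3000 − 3 × 7.8187 = 47.8438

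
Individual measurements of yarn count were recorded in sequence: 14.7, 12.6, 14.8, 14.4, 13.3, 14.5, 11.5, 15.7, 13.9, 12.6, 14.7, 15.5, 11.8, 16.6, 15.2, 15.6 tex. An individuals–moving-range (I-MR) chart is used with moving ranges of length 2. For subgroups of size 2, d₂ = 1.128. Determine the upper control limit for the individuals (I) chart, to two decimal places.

19.62

X̄ = (14.7 + 12.6 + 14.8 + 14.4 + 13.3 + 14.5 + 11.5 + 15.7 + 13.9 + 12.6 + 14.7 + 15.5 + 11.8 + 16.6 + 15.2 + 15.6) / 16 = 14.2125
Moving ranges: 2.1, 2.2, 0.4, 1.1, 1.2, 3.0, 4.2, 1.8, 1.3, 2.1, 0.8, 3.7, 4.8, 1.4, 0.4; M̄R̄ = 30.5000 / 15 = 2.0333
UCL = X̄ + 3·M̄R̄/d₂ = 14.2125 + 3 × 2.0333 / 1.128 = 19.6203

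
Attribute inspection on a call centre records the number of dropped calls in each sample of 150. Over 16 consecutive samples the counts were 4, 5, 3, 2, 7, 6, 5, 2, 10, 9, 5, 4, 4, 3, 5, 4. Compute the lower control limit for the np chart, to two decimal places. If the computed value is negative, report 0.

0.00

p̄ = Σdᵢ / (k·n) = 78 / (16 × 150) = 0.03250
LCL = np̄ − 3·√(np̄(1−p̄)) = 4.8750 − 3 × 2.1718 = -1.6403 → 0 (negative, so LCL = 0)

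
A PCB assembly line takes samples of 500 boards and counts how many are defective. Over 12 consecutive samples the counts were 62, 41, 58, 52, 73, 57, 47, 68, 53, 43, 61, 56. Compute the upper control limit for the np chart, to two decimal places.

77.06

p̄ = Σdᵢ / (k·n) = 671 / (12 × 500) = 0.11183
UCL = np̄ + 3·√(np̄(1−p̄)) = 55.9167 + 3 × √(55.9167×0.88817) = 55.9167 + 3 × 7.0472 = 77.0583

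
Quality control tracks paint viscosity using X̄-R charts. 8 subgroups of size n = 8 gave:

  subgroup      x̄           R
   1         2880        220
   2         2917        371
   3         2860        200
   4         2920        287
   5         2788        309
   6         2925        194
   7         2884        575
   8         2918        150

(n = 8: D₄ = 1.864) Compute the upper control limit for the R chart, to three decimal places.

537.298

R̄ = (220 + 371 + 200 + 287 + 309 + 194 + 575 + 150) / 8 = 2306.0000 / 8 = 288.2500
UCL_R = D₄·R̄ = 1.864 × 288.2500 = 537.2980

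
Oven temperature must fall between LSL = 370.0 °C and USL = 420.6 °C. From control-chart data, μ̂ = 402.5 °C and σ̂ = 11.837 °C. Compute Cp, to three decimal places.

Cp = (USL − LSL) / (6σ̂) = (420.6 − 370.0) / (6 × 11.837) = 50.6000 / 71.0220 = 0.7125

0.712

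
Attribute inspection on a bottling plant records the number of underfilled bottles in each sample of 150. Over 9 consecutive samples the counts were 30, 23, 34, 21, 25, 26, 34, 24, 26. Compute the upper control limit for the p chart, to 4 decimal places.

0.2741

p̄ = Σdᵢ / (k·n) = 243 / (9 × 150) = 0.18000
UCL = p̄ + 3·√(p̄(1−p̄)/n) = 0.18000 + 3 × √(0.18000×0.82000/150) = 0.18000 + 3 × 0.03137 = 0.27411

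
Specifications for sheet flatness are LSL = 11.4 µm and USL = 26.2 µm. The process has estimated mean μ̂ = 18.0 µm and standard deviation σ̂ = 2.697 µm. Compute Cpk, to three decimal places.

0.816

Cpu = (USL − μ̂) / (3σ̂) = (26.2 − 18.0) / (3 × 2.697) = 1.0135; Cpl = (μ̂ − LSL) / (3σ̂) = (18.0 − 11.4) / (3 × 2.697) = 0.8157; Cpk = min(Cpu, Cpl) = 0.8157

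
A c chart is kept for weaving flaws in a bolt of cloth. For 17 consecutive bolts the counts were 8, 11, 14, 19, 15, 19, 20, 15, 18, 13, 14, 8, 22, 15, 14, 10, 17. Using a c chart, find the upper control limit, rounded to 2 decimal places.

c̄ = (8 + 11 + 14 + 19 + 15 + 19 + 20 + 15 + 18 + 13 + 14 + 8 + 22 + 15 + 14 + 10 + 17) / 17 = 252 / 17 = 14.8235
UCL = c̄ + 3√c̄ = 14.8235 + 3 × √14.8235 = 14.8235 + 3 × 3.8501 = 26.3739

26.37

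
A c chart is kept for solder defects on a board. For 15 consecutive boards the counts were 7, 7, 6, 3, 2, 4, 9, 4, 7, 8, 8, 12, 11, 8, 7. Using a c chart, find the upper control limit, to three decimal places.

14.728

c̄ = (7 + 7 + 6 + 3 + 2 + 4 + 9 + 4 + 7 + 8 + 8 + 12 + 11 + 8 + 7) / 15 = 103 / 15 = 6.8667
UCL = c̄ + 3√c̄ = 6.8667 + 3 × √6.8667 = 6.8667 + 3 × 2.6204 = 14.7280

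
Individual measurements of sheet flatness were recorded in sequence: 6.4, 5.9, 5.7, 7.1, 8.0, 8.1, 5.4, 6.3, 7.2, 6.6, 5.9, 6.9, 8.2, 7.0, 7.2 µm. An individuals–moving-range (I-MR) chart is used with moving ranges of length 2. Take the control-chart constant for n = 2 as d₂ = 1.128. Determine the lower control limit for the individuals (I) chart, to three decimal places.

X̄ = (6.4 + 5.9 + 5.7 + 7.1 + 8.0 + 8.1 + 5.4 + 6.3 + 7.2 + 6.6 + 5.9 + 6.9 + 8.2 + 7.0 + 7.2) / 15 = 6.7933
Moving ranges: 0.5, 0.2, 1.4, 0.9, 0.1, 2.7, 0.9, 0.9, 0.6, 0.7, 1.0, 1.3, 1.2, 0.2; M̄R̄ = 12.6000 / 14 = 0.9000
LCL = X̄ − 3·M̄R̄/d₂ = 6.7933 − 3 × 0.9000 / 1.128 = 4.3997

4.400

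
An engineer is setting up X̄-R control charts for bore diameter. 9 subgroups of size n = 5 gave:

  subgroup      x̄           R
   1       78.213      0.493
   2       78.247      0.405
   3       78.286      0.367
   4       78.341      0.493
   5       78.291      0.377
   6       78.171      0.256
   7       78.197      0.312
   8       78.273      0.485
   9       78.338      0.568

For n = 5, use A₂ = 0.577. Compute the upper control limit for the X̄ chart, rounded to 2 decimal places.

78.50

X̄̄ = (78.213 + 78.247 + 78.286 + 78.341 + 78.291 + 78.171 + 78.197 + 78.273 + 78.338) / 9 = 704.3570 / 9 = 78.2619
R̄ = (0.493 + 0.405 + 0.367 + 0.493 + 0.377 + 0.256 + 0.312 + 0.485 + 0.568) / 9 = 3.7560 / 9 = 0.4173
UCL = X̄̄ + A₂·R̄ = 78.2619 + 0.577 × 0.4173 = 78.5027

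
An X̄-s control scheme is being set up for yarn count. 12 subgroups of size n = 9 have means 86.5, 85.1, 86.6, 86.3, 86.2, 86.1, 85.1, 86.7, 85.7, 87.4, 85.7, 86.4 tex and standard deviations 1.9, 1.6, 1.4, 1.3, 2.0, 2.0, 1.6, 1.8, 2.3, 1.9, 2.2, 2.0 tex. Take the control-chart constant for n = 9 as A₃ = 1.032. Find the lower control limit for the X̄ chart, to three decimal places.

84.258

X̄̄ = (86.5 + 85.1 + 86.6 + 86.3 + 86.2 + 86.1 + 85.1 + 86.7 + 85.7 + 87.4 + 85.7 + 86.4) / 12 = 86.1500
s̄ = (1.9 + 1.6 + 1.4 + 1.3 + 2.0 + 2.0 + 1.6 + 1.8 + 2.3 + 1.9 + 2.2 + 2.0) / 12 = 1.8333
LCL = X̄̄ − A₃·s̄ = 86.1500 − 1.032 × 1.8333 = 84.2580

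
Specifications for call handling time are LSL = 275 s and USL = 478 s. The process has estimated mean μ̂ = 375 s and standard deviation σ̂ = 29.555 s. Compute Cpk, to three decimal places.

1.128

Cpu = (USL − μ̂) / (3σ̂) = (478 − 375) / (3 × 29.555) = 1.1617; Cpl = (μ̂ − LSL) / (3σ̂) = (375 − 275) / (3 × 29.555) = 1.1278; Cpk = min(Cpu, Cpl) = 1.1278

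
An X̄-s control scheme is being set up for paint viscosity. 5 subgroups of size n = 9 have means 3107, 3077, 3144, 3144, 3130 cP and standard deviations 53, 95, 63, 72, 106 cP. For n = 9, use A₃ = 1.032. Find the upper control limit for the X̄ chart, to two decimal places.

3200.69

X̄̄ = (3107 + 3077 + 3144 + 3144 + 3130) / 5 = 3120.4000
s̄ = (53 + 95 + 63 + 72 + 106) / 5 = 77.8000
UCL = X̄̄ + A₃·s̄ = 3120.4000 + 1.032 × 77.8000 = 3200.6896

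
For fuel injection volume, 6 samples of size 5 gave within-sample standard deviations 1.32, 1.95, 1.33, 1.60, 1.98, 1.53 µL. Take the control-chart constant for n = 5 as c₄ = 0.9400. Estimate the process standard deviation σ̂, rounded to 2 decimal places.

1.72

s̄ = (1.32 + 1.95 + 1.33 + 1.60 + 1.98 + 1.53) / 6 = 1.6183
σ̂ = s̄ / c₄ = 1.6183 / 0.9400 = 1.7216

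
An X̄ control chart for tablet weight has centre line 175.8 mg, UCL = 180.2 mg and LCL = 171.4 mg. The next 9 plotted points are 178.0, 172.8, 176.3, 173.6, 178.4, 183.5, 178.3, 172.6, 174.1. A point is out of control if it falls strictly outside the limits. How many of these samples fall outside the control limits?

1

Compare each point to [171.4, 180.2]: sample 6 = 183.5 > UCL.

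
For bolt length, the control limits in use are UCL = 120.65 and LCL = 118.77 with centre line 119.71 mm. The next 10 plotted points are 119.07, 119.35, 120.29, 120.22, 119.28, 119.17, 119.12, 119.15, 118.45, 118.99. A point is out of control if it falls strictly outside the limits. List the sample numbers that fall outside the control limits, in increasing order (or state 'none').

Compare each point to [118.77, 120.65]: sample 9 = 118.45 < LCL.

9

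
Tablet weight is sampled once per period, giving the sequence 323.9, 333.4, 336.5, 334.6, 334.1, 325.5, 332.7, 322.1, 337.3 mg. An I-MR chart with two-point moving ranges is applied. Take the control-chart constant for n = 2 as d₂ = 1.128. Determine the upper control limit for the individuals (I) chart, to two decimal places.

X̄ = (323.9 + 333.4 + 336.5 + 334.6 + 334.1 + 325.5 + 332.7 + 322.1 + 337.3) / 9 = 331.1222
Moving ranges: 9.5, 3.1, 1.9, 0.5, 8.6, 7.2, 10.6, 15.2; M̄R̄ = 56.6000 / 8 = 7.0750
UCL = X̄ + 3·M̄R̄/d₂ = 331.1222 + 3 × 7.0750 / 1.128 = 349.9387

349.94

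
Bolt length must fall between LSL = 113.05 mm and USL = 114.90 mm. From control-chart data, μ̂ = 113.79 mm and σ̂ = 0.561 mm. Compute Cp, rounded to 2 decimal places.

Cp = (USL − LSL) / (6σ̂) = (114.90 − 113.05) / (6 × 0.561) = 1.8500 / 3.3660 = 0.5496

0.55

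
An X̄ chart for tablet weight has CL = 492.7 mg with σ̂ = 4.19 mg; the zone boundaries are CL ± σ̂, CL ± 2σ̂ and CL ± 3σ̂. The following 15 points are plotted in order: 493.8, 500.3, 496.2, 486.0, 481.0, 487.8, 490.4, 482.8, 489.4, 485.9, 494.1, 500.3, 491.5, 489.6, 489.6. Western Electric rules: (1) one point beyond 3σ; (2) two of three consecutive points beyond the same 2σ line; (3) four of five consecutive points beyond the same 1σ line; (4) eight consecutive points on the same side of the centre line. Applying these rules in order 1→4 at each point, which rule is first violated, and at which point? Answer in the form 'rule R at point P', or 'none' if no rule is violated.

rule 3 at point 8

Zone of each point (C = within 1σ̂, B = 1σ̂–2σ̂, A = 2σ̂–3σ̂, * = beyond 3σ̂; sign = side of CL): 1:+C, 2:+B, 3:+C, 4:-B, 5:-A, 6:-B, 7:-C, 8:-A, 9:-C, 10:-B, 11:+C, 12:+B, 13:-C, 14:-C, 15:-C
Rule 3 (four of five consecutive points beyond the same 1σ limit) is satisfied at point 8.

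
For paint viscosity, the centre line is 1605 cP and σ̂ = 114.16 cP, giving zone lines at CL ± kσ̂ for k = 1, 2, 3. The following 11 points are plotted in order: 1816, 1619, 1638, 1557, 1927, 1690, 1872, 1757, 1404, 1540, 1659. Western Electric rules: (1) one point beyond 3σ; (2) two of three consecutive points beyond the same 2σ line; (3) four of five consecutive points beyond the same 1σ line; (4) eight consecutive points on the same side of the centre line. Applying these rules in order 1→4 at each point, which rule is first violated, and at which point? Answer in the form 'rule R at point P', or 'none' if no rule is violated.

rule 2 at point 7

Zone of each point (C = within 1σ̂, B = 1σ̂–2σ̂, A = 2σ̂–3σ̂, * = beyond 3σ̂; sign = side of CL): 1:+B, 2:+C, 3:+C, 4:-C, 5:+A, 6:+C, 7:+A, 8:+B, 9:-B, 10:-C, 11:+C
Rule 2 (two of three consecutive points beyond the same 2σ limit) is satisfied at point 7.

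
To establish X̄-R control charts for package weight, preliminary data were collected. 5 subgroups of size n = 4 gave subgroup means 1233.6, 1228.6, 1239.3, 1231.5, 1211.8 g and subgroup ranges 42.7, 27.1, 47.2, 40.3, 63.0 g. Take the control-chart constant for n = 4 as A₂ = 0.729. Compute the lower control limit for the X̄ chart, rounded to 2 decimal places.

1196.84

X̄̄ = (1233.6 + 1228.6 + 1239.3 + 1231.5 + 1211.8) / 5 = 6144.8000 / 5 = 1228.9600
R̄ = (42.7 + 27.1 + 47.2 + 40.3 + 63.0) / 5 = 220.3000 / 5 = 44.0600
LCL = X̄̄ − A₂·R̄ = 1228.9600 − 0.729 × 44.0600 = 1196.8403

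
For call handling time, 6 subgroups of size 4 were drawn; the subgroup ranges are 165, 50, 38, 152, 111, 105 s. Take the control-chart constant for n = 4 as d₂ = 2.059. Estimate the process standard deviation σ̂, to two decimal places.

R̄ = (165 + 50 + 38 + 152 + 111 + 105) / 6 = 103.5000
σ̂ = R̄ / d₂ = 103.5000 / 2.059 = 50.2671

50.27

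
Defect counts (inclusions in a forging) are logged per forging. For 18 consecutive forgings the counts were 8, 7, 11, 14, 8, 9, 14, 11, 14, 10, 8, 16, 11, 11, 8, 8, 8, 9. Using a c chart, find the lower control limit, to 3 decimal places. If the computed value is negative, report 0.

c̄ = (8 + 7 + 11 + 14 + 8 + 9 + 14 + 11 + 14 + 10 + 8 + 16 + 11 + 11 + 8 + 8 + 8 + 9) / 18 = 185 / 18 = 10.2778
LCL = c̄ − 3√c̄ = 10.2778 − 3 × 3.2059 = 0.6601

0.660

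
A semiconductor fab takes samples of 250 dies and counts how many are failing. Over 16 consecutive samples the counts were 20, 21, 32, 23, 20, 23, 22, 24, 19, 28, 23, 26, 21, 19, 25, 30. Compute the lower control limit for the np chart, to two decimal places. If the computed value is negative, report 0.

9.66

p̄ = Σdᵢ / (k·n) = 376 / (16 × 250) = 0.09400
LCL = np̄ − 3·√(np̄(1−p̄)) = 23.5000 − 3 × 4.6142 = 9.6573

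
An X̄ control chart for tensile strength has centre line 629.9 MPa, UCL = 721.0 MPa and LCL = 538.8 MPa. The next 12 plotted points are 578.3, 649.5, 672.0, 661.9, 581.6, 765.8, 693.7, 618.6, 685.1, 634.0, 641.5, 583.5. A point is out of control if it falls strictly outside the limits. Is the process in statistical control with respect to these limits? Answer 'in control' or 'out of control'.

out of control

Compare each point to [538.8, 721.0]: sample 6 = 765.8 > UCL.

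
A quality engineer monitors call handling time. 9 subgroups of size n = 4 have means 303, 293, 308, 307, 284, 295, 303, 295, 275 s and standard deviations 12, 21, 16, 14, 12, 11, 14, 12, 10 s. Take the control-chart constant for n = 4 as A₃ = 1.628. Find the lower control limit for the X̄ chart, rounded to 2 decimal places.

X̄̄ = (303 + 293 + 308 + 307 + 284 + 295 + 303 + 295 + 275) / 9 = 295.8889
s̄ = (12 + 21 + 16 + 14 + 12 + 11 + 14 + 12 + 10) / 9 = 13.5556
LCL = X̄̄ − A₃·s̄ = 295.8889 − 1.628 × 13.5556 = 273.8204

273.82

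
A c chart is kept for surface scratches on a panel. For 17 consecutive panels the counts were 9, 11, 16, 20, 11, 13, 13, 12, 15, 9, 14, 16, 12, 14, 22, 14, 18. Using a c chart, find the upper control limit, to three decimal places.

25.307

c̄ = (9 + 11 + 16 + 20 + 11 + 13 + 13 + 12 + 15 + 9 + 14 + 16 + 12 + 14 + 22 + 14 + 18) / 17 = 239 / 17 = 14.0588
UCL = c̄ + 3√c̄ = 14.0588 + 3 × √14.0588 = 14.0588 + 3 × 3.7495 = 25.3074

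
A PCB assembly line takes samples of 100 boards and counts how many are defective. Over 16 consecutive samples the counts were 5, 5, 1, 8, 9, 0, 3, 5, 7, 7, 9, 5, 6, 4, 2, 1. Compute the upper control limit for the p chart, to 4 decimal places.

0.1123

p̄ = Σdᵢ / (k·n) = 77 / (16 × 100) = 0.04813
UCL = p̄ + 3·√(p̄(1−p̄)/n) = 0.04813 + 3 × √(0.04813×0.95188/100) = 0.04813 + 3 × 0.02140 = 0.11233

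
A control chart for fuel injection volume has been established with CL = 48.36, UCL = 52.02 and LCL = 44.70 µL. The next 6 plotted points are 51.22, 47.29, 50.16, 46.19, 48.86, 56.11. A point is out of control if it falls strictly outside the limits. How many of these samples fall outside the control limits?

Compare each point to [44.70, 52.02]: sample 6 = 56.11 > UCL.

1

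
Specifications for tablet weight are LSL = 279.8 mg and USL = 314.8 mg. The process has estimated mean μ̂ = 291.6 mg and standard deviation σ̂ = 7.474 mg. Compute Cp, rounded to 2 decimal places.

0.78

Cp = (USL − LSL) / (6σ̂) = (314.8 − 279.8) / (6 × 7.474) = 35.0000 / 44.8440 = 0.7805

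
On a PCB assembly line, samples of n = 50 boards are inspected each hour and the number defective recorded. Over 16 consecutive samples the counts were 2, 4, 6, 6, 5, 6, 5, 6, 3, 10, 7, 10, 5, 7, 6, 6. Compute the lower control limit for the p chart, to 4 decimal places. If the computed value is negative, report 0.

0.0000

p̄ = Σdᵢ / (k·n) = 94 / (16 × 50) = 0.11750
LCL = p̄ − 3·√(p̄(1−p̄)/n) = 0.11750 − 3 × 0.04554 = -0.01912 → 0 (negative, so LCL = 0)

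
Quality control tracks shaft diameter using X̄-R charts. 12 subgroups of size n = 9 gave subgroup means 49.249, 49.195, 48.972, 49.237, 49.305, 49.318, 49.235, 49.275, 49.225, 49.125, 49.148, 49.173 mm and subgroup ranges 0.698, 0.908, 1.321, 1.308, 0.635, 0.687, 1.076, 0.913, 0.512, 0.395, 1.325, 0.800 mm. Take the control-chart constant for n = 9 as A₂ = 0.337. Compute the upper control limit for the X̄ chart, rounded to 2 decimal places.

49.50

X̄̄ = (49.249 + 49.195 + 48.972 + 49.237 + 49.305 + 49.318 + 49.235 + 49.275 + 49.225 + 49.125 + 49.148 + 49.173) / 12 = 590.4570 / 12 = 49.2047
R̄ = (0.698 + 0.908 + 1.321 + 1.308 + 0.635 + 0.687 + 1.076 + 0.913 + 0.512 + 0.395 + 1.325 + 0.800) / 12 = 10.5780 / 12 = 0.8815
UCL = X̄̄ + A₂·R̄ = 49.2047 + 0.337 × 0.8815 = 49.5018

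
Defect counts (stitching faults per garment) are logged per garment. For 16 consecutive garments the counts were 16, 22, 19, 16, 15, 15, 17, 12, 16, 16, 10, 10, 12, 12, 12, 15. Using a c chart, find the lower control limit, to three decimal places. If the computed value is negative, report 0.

c̄ = (16 + 22 + 19 + 16 + 15 + 15 + 17 + 12 + 16 + 16 + 10 + 10 + 12 + 12 + 12 + 15) / 16 = 235 / 16 = 14.6875
LCL = c̄ − 3√c̄ = 14.6875 − 3 × 3.8324 = 3.1902

3.190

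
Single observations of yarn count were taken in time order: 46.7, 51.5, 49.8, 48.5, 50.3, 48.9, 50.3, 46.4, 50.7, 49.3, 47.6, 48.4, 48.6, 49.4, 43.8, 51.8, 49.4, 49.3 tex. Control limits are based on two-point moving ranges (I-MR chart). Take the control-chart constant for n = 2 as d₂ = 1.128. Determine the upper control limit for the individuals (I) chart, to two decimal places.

55.44

X̄ = (46.7 + 51.5 + 49.8 + 48.5 + 50.3 + 48.9 + 50.3 + 46.4 + 50.7 + 49.3 + 47.6 + 48.4 + 48.6 + 49.4 + 43.8 + 51.8 + 49.4 + 49.3) / 18 = 48.9278
Moving ranges: 4.8, 1.7, 1.3, 1.8, 1.4, 1.4, 3.9, 4.3, 1.4, 1.7, 0.8, 0.2, 0.8, 5.6, 8.0, 2.4, 0.1; M̄R̄ = 41.6000 / 17 = 2.4471
UCL = X̄ + 3·M̄R̄/d₂ = 48.9278 + 3 × 2.4471 / 1.128 = 55.4359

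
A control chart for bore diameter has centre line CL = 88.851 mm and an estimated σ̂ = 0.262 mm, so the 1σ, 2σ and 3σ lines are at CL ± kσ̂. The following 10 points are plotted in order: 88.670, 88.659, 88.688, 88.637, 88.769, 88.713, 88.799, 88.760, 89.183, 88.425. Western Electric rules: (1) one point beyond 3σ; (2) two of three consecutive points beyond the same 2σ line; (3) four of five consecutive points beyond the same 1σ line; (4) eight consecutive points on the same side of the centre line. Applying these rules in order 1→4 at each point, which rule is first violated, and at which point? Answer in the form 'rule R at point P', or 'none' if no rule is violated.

Zone of each point (C = within 1σ̂, B = 1σ̂–2σ̂, A = 2σ̂–3σ̂, * = beyond 3σ̂; sign = side of CL): 1:-C, 2:-C, 3:-C, 4:-C, 5:-C, 6:-C, 7:-C, 8:-C, 9:+B, 10:-B
Rule 4 (eight consecutive points on the same side of the centre line) is satisfied at point 8.

rule 4 at point 8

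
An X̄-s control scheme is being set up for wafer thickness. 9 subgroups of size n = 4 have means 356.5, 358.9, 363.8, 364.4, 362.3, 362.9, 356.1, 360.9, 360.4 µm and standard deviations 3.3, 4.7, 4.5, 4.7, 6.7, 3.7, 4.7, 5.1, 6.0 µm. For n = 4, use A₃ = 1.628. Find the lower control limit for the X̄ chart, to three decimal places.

X̄̄ = (356.5 + 358.9 + 363.8 + 364.4 + 362.3 + 362.9 + 356.1 + 360.9 + 360.4) / 9 = 360.6889
s̄ = (3.3 + 4.7 + 4.5 + 4.7 + 6.7 + 3.7 + 4.7 + 5.1 + 6.0) / 9 = 4.8222
LCL = X̄̄ − A₃·s̄ = 360.6889 − 1.628 × 4.8222 = 352.8383

352.838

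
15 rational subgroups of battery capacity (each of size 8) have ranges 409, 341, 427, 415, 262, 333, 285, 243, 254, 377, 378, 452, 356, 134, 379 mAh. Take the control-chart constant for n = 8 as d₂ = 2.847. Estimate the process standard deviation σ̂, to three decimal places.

R̄ = (409 + 341 + 427 + 415 + 262 + 333 + 285 + 243 + 254 + 377 + 378 + 452 + 356 + 134 + 379) / 15 = 336.3333
σ̂ = R̄ / d₂ = 336.3333 / 2.847 = 118.1360

118.136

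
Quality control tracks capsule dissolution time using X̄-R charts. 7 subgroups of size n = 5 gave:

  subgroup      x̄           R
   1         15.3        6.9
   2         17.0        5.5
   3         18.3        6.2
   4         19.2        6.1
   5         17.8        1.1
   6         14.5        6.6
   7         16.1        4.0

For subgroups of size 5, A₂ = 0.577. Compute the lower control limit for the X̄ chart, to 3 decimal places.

X̄̄ = (15.3 + 17.0 + 18.3 + 19.2 + 17.8 + 14.5 + 16.1) / 7 = 118.2000 / 7 = 16.8857
R̄ = (6.9 + 5.5 + 6.2 + 6.1 + 1.1 + 6.6 + 4.0) / 7 = 36.4000 / 7 = 5.2000
LCL = X̄̄ − A₂·R̄ = 16.8857 − 0.577 × 5.2000 = 13.8853

13.885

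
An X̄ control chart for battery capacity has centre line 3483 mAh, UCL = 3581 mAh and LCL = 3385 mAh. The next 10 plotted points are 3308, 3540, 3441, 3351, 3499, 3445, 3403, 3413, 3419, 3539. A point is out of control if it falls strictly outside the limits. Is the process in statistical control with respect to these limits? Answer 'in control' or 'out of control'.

Compare each point to [3385, 3581]: sample 1 = 3308 < LCL; sample 4 = 3351 < LCL.

out of control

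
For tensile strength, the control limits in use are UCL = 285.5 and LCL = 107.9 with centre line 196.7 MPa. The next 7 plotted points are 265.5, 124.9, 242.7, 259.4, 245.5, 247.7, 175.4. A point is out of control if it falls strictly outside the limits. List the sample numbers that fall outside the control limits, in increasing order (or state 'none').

none

All 7 points lie within [107.9, 285.5].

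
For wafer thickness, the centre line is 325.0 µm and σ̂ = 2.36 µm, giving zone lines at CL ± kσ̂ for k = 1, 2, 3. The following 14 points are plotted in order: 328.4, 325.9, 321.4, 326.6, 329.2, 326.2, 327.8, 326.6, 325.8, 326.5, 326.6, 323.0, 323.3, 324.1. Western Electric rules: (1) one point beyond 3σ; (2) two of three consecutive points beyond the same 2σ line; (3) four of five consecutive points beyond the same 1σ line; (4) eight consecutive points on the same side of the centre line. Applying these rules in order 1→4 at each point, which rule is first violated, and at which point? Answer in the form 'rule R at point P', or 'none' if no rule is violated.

Zone of each point (C = within 1σ̂, B = 1σ̂–2σ̂, A = 2σ̂–3σ̂, * = beyond 3σ̂; sign = side of CL): 1:+B, 2:+C, 3:-B, 4:+C, 5:+B, 6:+C, 7:+B, 8:+C, 9:+C, 10:+C, 11:+C, 12:-C, 13:-C, 14:-C
Rule 4 (eight consecutive points on the same side of the centre line) is satisfied at point 11.

rule 4 at point 11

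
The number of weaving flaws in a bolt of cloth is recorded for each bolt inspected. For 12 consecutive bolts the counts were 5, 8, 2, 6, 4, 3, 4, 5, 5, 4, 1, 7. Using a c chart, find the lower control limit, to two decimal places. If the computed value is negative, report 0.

0.00

c̄ = (5 + 8 + 2 + 6 + 4 + 3 + 4 + 5 + 5 + 4 + 1 + 7) / 12 = 54 / 12 = 4.5000
LCL = c̄ − 3√c̄ = 4.5000 − 3 × 2.1213 = -1.8640 → 0 (cannot be negative)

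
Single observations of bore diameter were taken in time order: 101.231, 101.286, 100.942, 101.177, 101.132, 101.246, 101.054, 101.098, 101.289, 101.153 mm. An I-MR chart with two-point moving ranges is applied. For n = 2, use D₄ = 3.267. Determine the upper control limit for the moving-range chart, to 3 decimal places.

0.492

Moving ranges: 0.055, 0.344, 0.235, 0.045, 0.114, 0.192, 0.044, 0.191, 0.136; M̄R̄ = 1.3560 / 9 = 0.1507
UCL_MR = D₄·M̄R̄ = 3.267 × 0.1507 = 0.4922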